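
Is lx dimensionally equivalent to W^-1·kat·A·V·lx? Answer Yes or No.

No

Left side:
  lx = lm/m² (illuminance = luminous flux per area),
      = m⁻²·cd.
Right side:
  W = J/s (power = energy per time),
      = kg·m²·s⁻³.
  So W⁻¹ = kg⁻¹·m⁻²·s³.
  kat = mol/s = s⁻¹·mol (catalytic activity).
  V = W/A (potential = power per current),
      = kg·m²·s⁻³·A⁻¹.
  lx = lm/m² (illuminance = luminous flux per area),
      = m⁻²·cd.
  Combining: W⁻¹·kat·A·V·lx = (kg⁻¹·m⁻²·s³) · (s⁻¹·mol) · A · (kg·m²·s⁻³·A⁻¹) · (m⁻²·cd) = m⁻²·s⁻¹·mol·cd.
Left is m⁻²·cd; right is m⁻²·s⁻¹·mol·cd — different.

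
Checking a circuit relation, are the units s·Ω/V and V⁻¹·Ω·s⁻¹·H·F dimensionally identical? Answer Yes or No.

Yes

Left side:
  V = W/A (potential = power per current),
      = kg·m²·s⁻³·A⁻¹.
  So V⁻¹ = kg⁻¹·m⁻²·s³·A.
  Ω = V/A (resistance = voltage per current),
      = kg·m²·s⁻³·A⁻².
  Combining: V⁻¹·s·Ω = (kg⁻¹·m⁻²·s³·A) · s · (kg·m²·s⁻³·A⁻²) = s·A⁻¹.
Right side:
  V = W/A (potential = power per current),
      = kg·m²·s⁻³·A⁻¹.
  So V⁻¹ = kg⁻¹·m⁻²·s³·A.
  Ω = V/A (resistance = voltage per current),
      = kg·m²·s⁻³·A⁻².
  H = Wb/A (inductance = flux per current),
      = kg·m²·s⁻²·A⁻².
  F = C/V (capacitance = charge per voltage),
      = A·s/(kg·m²·s⁻³·A⁻¹) (substituting C and V),
      = kg⁻¹·m⁻²·s⁴·A².
  Combining: V⁻¹·Ω·s⁻¹·H·F = (kg⁻¹·m⁻²·s³·A) · (kg·m²·s⁻³·A⁻²) · s⁻¹ · (kg·m²·s⁻²·A⁻²) · (kg⁻¹·m⁻²·s⁴·A²) = s·A⁻¹.
Both reduce to s·A⁻¹.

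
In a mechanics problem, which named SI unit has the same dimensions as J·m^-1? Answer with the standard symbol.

J = N·m (work = force × distance),
    = kg·m²·s⁻².
Combining: J·m⁻¹ = (kg·m²·s⁻²) · m⁻¹ = kg·m·s⁻².
kg·m·s⁻² is the base-SI form of the newton.

N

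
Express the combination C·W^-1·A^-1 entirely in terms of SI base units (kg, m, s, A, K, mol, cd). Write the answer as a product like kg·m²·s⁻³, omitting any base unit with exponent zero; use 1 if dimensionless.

kg⁻¹·m⁻²·s⁴

C = A·s = s·A (charge = current × time).
W = J/s (power = energy per time),
    = kg·m²·s⁻³.
So W⁻¹ = kg⁻¹·m⁻²·s³.
Combining: C·W⁻¹·A⁻¹ = (s·A) · (kg⁻¹·m⁻²·s³) · A⁻¹ = kg⁻¹·m⁻²·s⁴.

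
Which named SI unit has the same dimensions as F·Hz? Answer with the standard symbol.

S

F = kg⁻¹·m⁻²·s⁴·A².
Hz = s⁻¹.
Combining: F·Hz = (kg⁻¹·m⁻²·s⁴·A²) · s⁻¹ = kg⁻¹·m⁻²·s³·A².
kg⁻¹·m⁻²·s³·A² is the base-SI form of the siemens.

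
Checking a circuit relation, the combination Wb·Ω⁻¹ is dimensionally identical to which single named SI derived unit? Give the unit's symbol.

Wb = V·s (flux: a volt is a weber per second),
    = kg·m²·s⁻²·A⁻¹.
Ω = V/A (resistance = voltage per current),
    = kg·m²·s⁻³·A⁻².
So Ω⁻¹ = kg⁻¹·m⁻²·s³·A².
Combining: Wb·Ω⁻¹ = (kg·m²·s⁻²·A⁻¹) · (kg⁻¹·m⁻²·s³·A²) = s·A.
s·A is the base-SI form of the coulomb.

C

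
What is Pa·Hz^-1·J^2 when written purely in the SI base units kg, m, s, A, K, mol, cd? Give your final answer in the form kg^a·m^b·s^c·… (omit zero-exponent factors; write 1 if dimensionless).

kg³·m³·s⁻⁵

Pa = kg·m⁻¹·s⁻².
Hz = s⁻¹.
So Hz⁻¹ = s.
J = kg·m²·s⁻².
So J² = kg²·m⁴·s⁻⁴.
Combining: Pa·Hz⁻¹·J² = (kg·m⁻¹·s⁻²) · s · (kg²·m⁴·s⁻⁴) = kg³·m³·s⁻⁵.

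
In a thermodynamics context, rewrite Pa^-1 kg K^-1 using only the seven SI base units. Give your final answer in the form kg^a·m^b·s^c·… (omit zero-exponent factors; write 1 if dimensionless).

Pa = kg·m⁻¹·s⁻².
So Pa⁻¹ = kg⁻¹·m·s².
Combining: Pa⁻¹·kg·K⁻¹ = (kg⁻¹·m·s²) · kg · K⁻¹ = m·s²·K⁻¹.

m·s²·K⁻¹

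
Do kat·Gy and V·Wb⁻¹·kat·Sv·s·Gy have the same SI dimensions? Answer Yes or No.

Left side:
  kat = mol/s = s⁻¹·mol (catalytic activity).
  Gy = J/kg (absorbed dose = energy per mass),
      = m²·s⁻².
  Combining: kat·Gy = (s⁻¹·mol) · (m²·s⁻²) = m²·s⁻³·mol.
Right side:
  V = W/A (potential = power per current),
      = kg·m²·s⁻³·A⁻¹.
  Wb = V·s (flux: a volt is a weber per second),
      = kg·m²·s⁻²·A⁻¹.
  So Wb⁻¹ = kg⁻¹·m⁻²·s²·A.
  kat = mol/s = s⁻¹·mol (catalytic activity).
  Sv = J/kg (equivalent dose = energy per mass),
      = m²·s⁻².
  Gy = J/kg (absorbed dose = energy per mass),
      = m²·s⁻².
  Combining: V·Wb⁻¹·kat·Sv·s·Gy = (kg·m²·s⁻³·A⁻¹) · (kg⁻¹·m⁻²·s²·A) · (s⁻¹·mol) · (m²·s⁻²) · s · (m²·s⁻²) = m⁴·s⁻⁵·mol.
Left is m²·s⁻³·mol; right is m⁴·s⁻⁵·mol — different.

No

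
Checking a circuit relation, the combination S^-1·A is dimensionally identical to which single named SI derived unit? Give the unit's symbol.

S = kg⁻¹·m⁻²·s³·A².
So S⁻¹ = kg·m²·s⁻³·A⁻².
Combining: S⁻¹·A = (kg·m²·s⁻³·A⁻²) · A = kg·m²·s⁻³·A⁻¹.
kg·m²·s⁻³·A⁻¹ is the base-SI form of the volt.

V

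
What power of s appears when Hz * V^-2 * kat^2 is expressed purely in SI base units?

3

Hz = s⁻¹.
V = kg·m²·s⁻³·A⁻¹.
So V⁻² = kg⁻²·m⁻⁴·s⁶·A².
kat = s⁻¹·mol.
So kat² = s⁻²·mol².
Combining: Hz·V⁻²·kat² = s⁻¹ · (kg⁻²·m⁻⁴·s⁶·A²) · (s⁻²·mol²) = kg⁻²·m⁻⁴·s³·A²·mol².
The exponent of s is 3.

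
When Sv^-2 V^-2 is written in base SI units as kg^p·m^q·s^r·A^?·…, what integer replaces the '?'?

Sv = J/kg (equivalent dose = energy per mass),
    = m²·s⁻².
So Sv⁻² = m⁻⁴·s⁴.
V = W/A (potential = power per current),
    = kg·m²·s⁻³·A⁻¹.
So V⁻² = kg⁻²·m⁻⁴·s⁶·A².
Combining: Sv⁻²·V⁻² = (m⁻⁴·s⁴) · (kg⁻²·m⁻⁴·s⁶·A²) = kg⁻²·m⁻⁸·s¹⁰·A².
The exponent of A is 2.

2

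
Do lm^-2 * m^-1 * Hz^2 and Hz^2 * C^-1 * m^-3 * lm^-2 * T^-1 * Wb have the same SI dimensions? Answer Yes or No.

Left side:
  lm = cd.
  So lm⁻² = cd⁻².
  Hz = s⁻¹.
  So Hz² = s⁻².
  Combining: lm⁻²·m⁻¹·Hz² = cd⁻² · m⁻¹ · s⁻² = m⁻¹·s⁻²·cd⁻².
Right side:
  Hz = 1/s = s⁻¹ (frequency is cycles per second).
  So Hz² = s⁻².
  C = A·s = s·A (charge = current × time).
  So C⁻¹ = s⁻¹·A⁻¹.
  lm = cd·sr = cd (luminous flux; sr is dimensionless).
  So lm⁻² = cd⁻².
  T = Wb/m² (flux density = flux per area),
      = kg·s⁻²·A⁻¹.
  So T⁻¹ = kg⁻¹·s²·A.
  Wb = V·s (flux: a volt is a weber per second),
      = kg·m²·s⁻²·A⁻¹.
  Combining: Hz²·C⁻¹·m⁻³·lm⁻²·T⁻¹·Wb = s⁻² · (s⁻¹·A⁻¹) · m⁻³ · cd⁻² · (kg⁻¹·s²·A) · (kg·m²·s⁻²·A⁻¹) = m⁻¹·s⁻³·A⁻¹·cd⁻².
Left is m⁻¹·s⁻²·cd⁻²; right is m⁻¹·s⁻³·A⁻¹·cd⁻² — different.

No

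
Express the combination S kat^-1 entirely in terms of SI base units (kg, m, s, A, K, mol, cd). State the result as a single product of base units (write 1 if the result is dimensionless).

kg⁻¹·m⁻²·s⁴·A²·mol⁻¹

S = kg⁻¹·m⁻²·s³·A².
kat = s⁻¹·mol.
So kat⁻¹ = s·mol⁻¹.
Combining: S·kat⁻¹ = (kg⁻¹·m⁻²·s³·A²) · (s·mol⁻¹) = kg⁻¹·m⁻²·s⁴·A²·mol⁻¹.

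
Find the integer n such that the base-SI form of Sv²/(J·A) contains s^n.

J = kg·m²·s⁻².
So J⁻¹ = kg⁻¹·m⁻²·s².
Sv = m²·s⁻².
So Sv² = m⁴·s⁻⁴.
Combining: J⁻¹·A⁻¹·Sv² = (kg⁻¹·m⁻²·s²) · A⁻¹ · (m⁴·s⁻⁴) = kg⁻¹·m²·s⁻²·A⁻¹.
The exponent of s is -2.

-2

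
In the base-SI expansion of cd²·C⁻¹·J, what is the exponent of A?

-1

C = A·s = s·A (charge = current × time).
So C⁻¹ = s⁻¹·A⁻¹.
J = N·m (work = force × distance),
    = kg·m²·s⁻².
Combining: cd²·C⁻¹·J = cd² · (s⁻¹·A⁻¹) · (kg·m²·s⁻²) = kg·m²·s⁻³·A⁻¹·cd².
The exponent of A is -1.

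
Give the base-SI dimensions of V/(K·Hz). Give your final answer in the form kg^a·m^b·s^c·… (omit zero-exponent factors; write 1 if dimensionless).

Hz = s⁻¹.
So Hz⁻¹ = s.
V = kg·m²·s⁻³·A⁻¹.
Combining: K⁻¹·Hz⁻¹·V = K⁻¹ · s · (kg·m²·s⁻³·A⁻¹) = kg·m²·s⁻²·A⁻¹·K⁻¹.

kg·m²·s⁻²·A⁻¹·K⁻¹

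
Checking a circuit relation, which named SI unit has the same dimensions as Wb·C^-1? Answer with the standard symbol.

Wb = kg·m²·s⁻²·A⁻¹.
C = s·A.
So C⁻¹ = s⁻¹·A⁻¹.
Combining: Wb·C⁻¹ = (kg·m²·s⁻²·A⁻¹) · (s⁻¹·A⁻¹) = kg·m²·s⁻³·A⁻².
kg·m²·s⁻³·A⁻² is the base-SI form of the ohm.

Ω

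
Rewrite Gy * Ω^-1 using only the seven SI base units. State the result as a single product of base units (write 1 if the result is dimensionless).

Gy = m²·s⁻².
Ω = kg·m²·s⁻³·A⁻².
So Ω⁻¹ = kg⁻¹·m⁻²·s³·A².
Combining: Gy·Ω⁻¹ = (m²·s⁻²) · (kg⁻¹·m⁻²·s³·A²) = kg⁻¹·s·A².

kg⁻¹·s·A²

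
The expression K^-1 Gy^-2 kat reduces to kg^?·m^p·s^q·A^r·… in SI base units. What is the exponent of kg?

0

Gy = J/kg (absorbed dose = energy per mass),
    = m²·s⁻².
So Gy⁻² = m⁻⁴·s⁴.
kat = mol/s = s⁻¹·mol (catalytic activity).
Combining: K⁻¹·Gy⁻²·kat = K⁻¹ · (m⁻⁴·s⁴) · (s⁻¹·mol) = m⁻⁴·s³·K⁻¹·mol.
The exponent of kg is 0.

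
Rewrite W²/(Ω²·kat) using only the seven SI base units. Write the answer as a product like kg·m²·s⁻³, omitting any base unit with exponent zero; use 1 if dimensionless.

Ω = V/A (resistance = voltage per current),
    = kg·m²·s⁻³·A⁻².
So Ω⁻² = kg⁻²·m⁻⁴·s⁶·A⁴.
W = J/s (power = energy per time),
    = kg·m²·s⁻³.
So W² = kg²·m⁴·s⁻⁶.
kat = mol/s = s⁻¹·mol (catalytic activity).
So kat⁻¹ = s·mol⁻¹.
Combining: Ω⁻²·W²·kat⁻¹ = (kg⁻²·m⁻⁴·s⁶·A⁴) · (kg²·m⁴·s⁻⁶) · (s·mol⁻¹) = s·A⁴·mol⁻¹.

s·A⁴·mol⁻¹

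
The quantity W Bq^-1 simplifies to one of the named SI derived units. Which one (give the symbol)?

J

W = kg·m²·s⁻³.
Bq = s⁻¹.
So Bq⁻¹ = s.
Combining: W·Bq⁻¹ = (kg·m²·s⁻³) · s = kg·m²·s⁻².
kg·m²·s⁻² is the base-SI form of the joule.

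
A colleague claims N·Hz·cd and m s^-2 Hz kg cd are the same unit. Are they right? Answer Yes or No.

Yes

Left side:
  N = kg·m·s⁻².
  Hz = s⁻¹.
  Combining: N·Hz·cd = (kg·m·s⁻²) · s⁻¹ · cd = kg·m·s⁻³·cd.
Right side:
  Hz = 1/s = s⁻¹ (frequency is cycles per second).
  Combining: m·s⁻²·Hz·kg·cd = m · s⁻² · s⁻¹ · kg · cd = kg·m·s⁻³·cd.
Both reduce to kg·m·s⁻³·cd.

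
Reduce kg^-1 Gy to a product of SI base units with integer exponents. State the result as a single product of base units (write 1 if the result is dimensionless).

Gy = J/kg (absorbed dose = energy per mass),
    = m²·s⁻².
Combining: kg⁻¹·Gy = kg⁻¹ · (m²·s⁻²) = kg⁻¹·m²·s⁻².

kg⁻¹·m²·s⁻²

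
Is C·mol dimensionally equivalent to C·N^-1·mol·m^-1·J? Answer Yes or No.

Yes

Left side:
  C = A·s = s·A (charge = current × time).
  Combining: C·mol = (s·A) · mol = s·A·mol.
Right side:
  C = s·A.
  N = kg·m·s⁻².
  So N⁻¹ = kg⁻¹·m⁻¹·s².
  J = kg·m²·s⁻².
  Combining: C·N⁻¹·mol·m⁻¹·J = (s·A) · (kg⁻¹·m⁻¹·s²) · mol · m⁻¹ · (kg·m²·s⁻²) = s·A·mol.
Both reduce to s·A·mol.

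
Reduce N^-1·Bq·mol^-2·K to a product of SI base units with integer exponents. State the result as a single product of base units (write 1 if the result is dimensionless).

kg⁻¹·m⁻¹·s·K·mol⁻²

N = kg·m·s⁻².
So N⁻¹ = kg⁻¹·m⁻¹·s².
Bq = s⁻¹.
Combining: N⁻¹·Bq·mol⁻²·K = (kg⁻¹·m⁻¹·s²) · s⁻¹ · mol⁻² · K = kg⁻¹·m⁻¹·s·K·mol⁻².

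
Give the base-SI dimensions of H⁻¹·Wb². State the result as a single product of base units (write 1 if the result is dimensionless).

kg·m²·s⁻²

H = Wb/A (inductance = flux per current),
    = kg·m²·s⁻²·A⁻².
So H⁻¹ = kg⁻¹·m⁻²·s²·A².
Wb = V·s (flux: a volt is a weber per second),
    = kg·m²·s⁻²·A⁻¹.
So Wb² = kg²·m⁴·s⁻⁴·A⁻².
Combining: H⁻¹·Wb² = (kg⁻¹·m⁻²·s²·A²) · (kg²·m⁴·s⁻⁴·A⁻²) = kg·m²·s⁻².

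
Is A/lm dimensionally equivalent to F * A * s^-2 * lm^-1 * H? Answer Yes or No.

Left side:
  lm = cd·sr = cd (luminous flux; sr is dimensionless).
  So lm⁻¹ = cd⁻¹.
  Combining: A·lm⁻¹ = A · cd⁻¹ = A·cd⁻¹.
Right side:
  F = C/V (capacitance = charge per voltage),
      = A·s/(kg·m²·s⁻³·A⁻¹) (substituting C and V),
      = kg⁻¹·m⁻²·s⁴·A².
  lm = cd·sr = cd (luminous flux; sr is dimensionless).
  So lm⁻¹ = cd⁻¹.
  H = Wb/A (inductance = flux per current),
      = kg·m²·s⁻²·A⁻².
  Combining: F·A·s⁻²·lm⁻¹·H = (kg⁻¹·m⁻²·s⁴·A²) · A · s⁻² · cd⁻¹ · (kg·m²·s⁻²·A⁻²) = A·cd⁻¹.
Both reduce to A·cd⁻¹.

Yes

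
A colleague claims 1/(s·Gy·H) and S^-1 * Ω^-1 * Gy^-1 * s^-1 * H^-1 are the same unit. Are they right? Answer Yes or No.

Left side:
  Gy = m²·s⁻².
  So Gy⁻¹ = m⁻²·s².
  H = kg·m²·s⁻²·A⁻².
  So H⁻¹ = kg⁻¹·m⁻²·s²·A².
  Combining: s⁻¹·Gy⁻¹·H⁻¹ = s⁻¹ · (m⁻²·s²) · (kg⁻¹·m⁻²·s²·A²) = kg⁻¹·m⁻⁴·s³·A².
Right side:
  S = 1/Ω (conductance is reciprocal resistance),
      = kg⁻¹·m⁻²·s³·A².
  So S⁻¹ = kg·m²·s⁻³·A⁻².
  Ω = V/A (resistance = voltage per current),
      = kg·m²·s⁻³·A⁻².
  So Ω⁻¹ = kg⁻¹·m⁻²·s³·A².
  Gy = J/kg (absorbed dose = energy per mass),
      = m²·s⁻².
  So Gy⁻¹ = m⁻²·s².
  H = Wb/A (inductance = flux per current),
      = kg·m²·s⁻²·A⁻².
  So H⁻¹ = kg⁻¹·m⁻²·s²·A².
  Combining: S⁻¹·Ω⁻¹·Gy⁻¹·s⁻¹·H⁻¹ = (kg·m²·s⁻³·A⁻²) · (kg⁻¹·m⁻²·s³·A²) · (m⁻²·s²) · s⁻¹ · (kg⁻¹·m⁻²·s²·A²) = kg⁻¹·m⁻⁴·s³·A².
Both reduce to kg⁻¹·m⁻⁴·s³·A².

Yes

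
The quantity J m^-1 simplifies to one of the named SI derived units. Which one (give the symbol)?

J = N·m (work = force × distance),
    = kg·m²·s⁻².
Combining: J·m⁻¹ = (kg·m²·s⁻²) · m⁻¹ = kg·m·s⁻².
kg·m·s⁻² is the base-SI form of the newton.

N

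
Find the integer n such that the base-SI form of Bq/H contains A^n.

2

H = Wb/A (inductance = flux per current),
    = kg·m²·s⁻²·A⁻².
So H⁻¹ = kg⁻¹·m⁻²·s²·A².
Bq = 1/s = s⁻¹ (activity is decays per second).
Combining: H⁻¹·Bq = (kg⁻¹·m⁻²·s²·A²) · s⁻¹ = kg⁻¹·m⁻²·s·A².
The exponent of A is 2.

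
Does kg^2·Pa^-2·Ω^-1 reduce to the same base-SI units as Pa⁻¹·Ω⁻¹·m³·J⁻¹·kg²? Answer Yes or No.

Left side:
  Pa = N/m² (pressure = force per area),
      = kg·m⁻¹·s⁻².
  So Pa⁻² = kg⁻²·m²·s⁴.
  Ω = V/A (resistance = voltage per current),
      = kg·m²·s⁻³·A⁻².
  So Ω⁻¹ = kg⁻¹·m⁻²·s³·A².
  Combining: kg²·Pa⁻²·Ω⁻¹ = kg² · (kg⁻²·m²·s⁴) · (kg⁻¹·m⁻²·s³·A²) = kg⁻¹·s⁷·A².
Right side:
  Pa = N/m² (pressure = force per area),
      = kg·m⁻¹·s⁻².
  So Pa⁻¹ = kg⁻¹·m·s².
  Ω = V/A (resistance = voltage per current),
      = kg·m²·s⁻³·A⁻².
  So Ω⁻¹ = kg⁻¹·m⁻²·s³·A².
  J = N·m (work = force × distance),
      = kg·m²·s⁻².
  So J⁻¹ = kg⁻¹·m⁻²·s².
  Combining: Pa⁻¹·Ω⁻¹·m³·J⁻¹·kg² = (kg⁻¹·m·s²) · (kg⁻¹·m⁻²·s³·A²) · m³ · (kg⁻¹·m⁻²·s²) · kg² = kg⁻¹·s⁷·A².
Both reduce to kg⁻¹·s⁷·A².

Yes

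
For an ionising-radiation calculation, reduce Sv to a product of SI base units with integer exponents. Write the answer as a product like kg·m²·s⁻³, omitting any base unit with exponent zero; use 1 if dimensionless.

Sv = J/kg (equivalent dose = energy per mass),
    = m²·s⁻².

m²·s⁻²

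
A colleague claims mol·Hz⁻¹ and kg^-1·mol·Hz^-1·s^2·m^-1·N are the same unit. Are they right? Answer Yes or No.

Yes

Left side:
  Hz = 1/s = s⁻¹ (frequency is cycles per second).
  So Hz⁻¹ = s.
  Combining: mol·Hz⁻¹ = mol · s = s·mol.
Right side:
  Hz = 1/s = s⁻¹ (frequency is cycles per second).
  So Hz⁻¹ = s.
  N = kg·m/s² = kg·m·s⁻² (force = mass × acceleration).
  Combining: kg⁻¹·mol·Hz⁻¹·s²·m⁻¹·N = kg⁻¹ · mol · s · s² · m⁻¹ · (kg·m·s⁻²) = s·mol.
Both reduce to s·mol.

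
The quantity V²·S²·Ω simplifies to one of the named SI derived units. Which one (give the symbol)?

W

V = W/A (potential = power per current),
    = kg·m²·s⁻³·A⁻¹.
So V² = kg²·m⁴·s⁻⁶·A⁻².
S = 1/Ω (conductance is reciprocal resistance),
    = kg⁻¹·m⁻²·s³·A².
So S² = kg⁻²·m⁻⁴·s⁶·A⁴.
Ω = V/A (resistance = voltage per current),
    = kg·m²·s⁻³·A⁻².
Combining: V²·S²·Ω = (kg²·m⁴·s⁻⁶·A⁻²) · (kg⁻²·m⁻⁴·s⁶·A⁴) · (kg·m²·s⁻³·A⁻²) = kg·m²·s⁻³.
kg·m²·s⁻³ is the base-SI form of the watt.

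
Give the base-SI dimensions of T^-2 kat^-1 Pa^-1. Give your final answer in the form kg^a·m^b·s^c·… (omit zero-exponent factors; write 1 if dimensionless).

T = kg·s⁻²·A⁻¹.
So T⁻² = kg⁻²·s⁴·A².
kat = s⁻¹·mol.
So kat⁻¹ = s·mol⁻¹.
Pa = kg·m⁻¹·s⁻².
So Pa⁻¹ = kg⁻¹·m·s².
Combining: T⁻²·kat⁻¹·Pa⁻¹ = (kg⁻²·s⁴·A²) · (s·mol⁻¹) · (kg⁻¹·m·s²) = kg⁻³·m·s⁷·A²·mol⁻¹.

kg⁻³·m·s⁷·A²·mol⁻¹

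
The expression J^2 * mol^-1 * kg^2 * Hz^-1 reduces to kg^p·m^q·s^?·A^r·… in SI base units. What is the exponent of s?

-3

J = N·m (work = force × distance),
    = kg·m²·s⁻².
So J² = kg²·m⁴·s⁻⁴.
Hz = 1/s = s⁻¹ (frequency is cycles per second).
So Hz⁻¹ = s.
Combining: J²·mol⁻¹·kg²·Hz⁻¹ = (kg²·m⁴·s⁻⁴) · mol⁻¹ · kg² · s = kg⁴·m⁴·s⁻³·mol⁻¹.
The exponent of s is -3.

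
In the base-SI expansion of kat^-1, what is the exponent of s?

kat = mol/s = s⁻¹·mol (catalytic activity).
So kat⁻¹ = s·mol⁻¹.
The exponent of s is 1.

1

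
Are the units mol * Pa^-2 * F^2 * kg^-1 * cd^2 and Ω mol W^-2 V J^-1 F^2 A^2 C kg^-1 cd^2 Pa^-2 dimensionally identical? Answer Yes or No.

No

Left side:
  Pa = N/m² (pressure = force per area),
      = kg·m⁻¹·s⁻².
  So Pa⁻² = kg⁻²·m²·s⁴.
  F = C/V (capacitance = charge per voltage),
      = A·s/(kg·m²·s⁻³·A⁻¹) (substituting C and V),
      = kg⁻¹·m⁻²·s⁴·A².
  So F² = kg⁻²·m⁻⁴·s⁸·A⁴.
  Combining: mol·Pa⁻²·F²·kg⁻¹·cd² = mol · (kg⁻²·m²·s⁴) · (kg⁻²·m⁻⁴·s⁸·A⁴) · kg⁻¹ · cd² = kg⁻⁵·m⁻²·s¹²·A⁴·mol·cd².
Right side:
  Ω = kg·m²·s⁻³·A⁻².
  W = kg·m²·s⁻³.
  So W⁻² = kg⁻²·m⁻⁴·s⁶.
  V = kg·m²·s⁻³·A⁻¹.
  J = kg·m²·s⁻².
  So J⁻¹ = kg⁻¹·m⁻²·s².
  F = kg⁻¹·m⁻²·s⁴·A².
  So F² = kg⁻²·m⁻⁴·s⁸·A⁴.
  C = s·A.
  Pa = kg·m⁻¹·s⁻².
  So Pa⁻² = kg⁻²·m²·s⁴.
  Combining: Ω·mol·W⁻²·V·J⁻¹·F²·A²·C·kg⁻¹·cd²·Pa⁻² = (kg·m²·s⁻³·A⁻²) · mol · (kg⁻²·m⁻⁴·s⁶) · (kg·m²·s⁻³·A⁻¹) · (kg⁻¹·m⁻²·s²) · (kg⁻²·m⁻⁴·s⁸·A⁴) · A² · (s·A) · kg⁻¹ · cd² · (kg⁻²·m²·s⁴) = kg⁻⁶·m⁻⁴·s¹⁵·A⁴·mol·cd².
Left is kg⁻⁵·m⁻²·s¹²·A⁴·mol·cd²; right is kg⁻⁶·m⁻⁴·s¹⁵·A⁴·mol·cd² — different.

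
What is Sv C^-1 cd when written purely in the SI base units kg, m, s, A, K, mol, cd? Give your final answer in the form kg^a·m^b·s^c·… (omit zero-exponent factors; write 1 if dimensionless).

m²·s⁻³·A⁻¹·cd

Sv = J/kg (equivalent dose = energy per mass),
    = m²·s⁻².
C = A·s = s·A (charge = current × time).
So C⁻¹ = s⁻¹·A⁻¹.
Combining: Sv·C⁻¹·cd = (m²·s⁻²) · (s⁻¹·A⁻¹) · cd = m²·s⁻³·A⁻¹·cd.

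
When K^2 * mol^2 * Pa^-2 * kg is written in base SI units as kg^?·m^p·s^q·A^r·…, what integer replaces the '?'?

-1

Pa = kg·m⁻¹·s⁻².
So Pa⁻² = kg⁻²·m²·s⁴.
Combining: K²·mol²·Pa⁻²·kg = K² · mol² · (kg⁻²·m²·s⁴) · kg = kg⁻¹·m²·s⁴·K²·mol².
The exponent of kg is -1.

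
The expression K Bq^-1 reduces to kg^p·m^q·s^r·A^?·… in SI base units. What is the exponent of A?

0

Bq = 1/s = s⁻¹ (activity is decays per second).
So Bq⁻¹ = s.
Combining: K·Bq⁻¹ = K · s = s·K.
The exponent of A is 0.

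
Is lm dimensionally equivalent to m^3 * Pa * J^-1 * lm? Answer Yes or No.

Yes

Left side:
  lm = cd·sr = cd (luminous flux; sr is dimensionless).
Right side:
  Pa = N/m² (pressure = force per area),
      = kg·m⁻¹·s⁻².
  J = N·m (work = force × distance),
      = kg·m²·s⁻².
  So J⁻¹ = kg⁻¹·m⁻²·s².
  lm = cd·sr = cd (luminous flux; sr is dimensionless).
  Combining: m³·Pa·J⁻¹·lm = m³ · (kg·m⁻¹·s⁻²) · (kg⁻¹·m⁻²·s²) · cd = cd.
Both reduce to cd.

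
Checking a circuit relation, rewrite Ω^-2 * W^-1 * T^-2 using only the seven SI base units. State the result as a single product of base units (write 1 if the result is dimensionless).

kg⁻⁵·m⁻⁶·s¹³·A⁶

Ω = kg·m²·s⁻³·A⁻².
So Ω⁻² = kg⁻²·m⁻⁴·s⁶·A⁴.
W = kg·m²·s⁻³.
So W⁻¹ = kg⁻¹·m⁻²·s³.
T = kg·s⁻²·A⁻¹.
So T⁻² = kg⁻²·s⁴·A².
Combining: Ω⁻²·W⁻¹·T⁻² = (kg⁻²·m⁻⁴·s⁶·A⁴) · (kg⁻¹·m⁻²·s³) · (kg⁻²·s⁴·A²) = kg⁻⁵·m⁻⁶·s¹³·A⁶.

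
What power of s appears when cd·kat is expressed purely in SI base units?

kat = s⁻¹·mol.
Combining: cd·kat = cd · (s⁻¹·mol) = s⁻¹·mol·cd.
The exponent of s is -1.

-1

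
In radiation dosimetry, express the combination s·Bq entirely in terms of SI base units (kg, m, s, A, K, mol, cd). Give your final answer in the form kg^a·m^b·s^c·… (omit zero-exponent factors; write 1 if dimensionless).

1

Bq = s⁻¹.
Combining: s·Bq = s · s⁻¹ = 1.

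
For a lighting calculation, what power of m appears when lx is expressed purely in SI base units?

lx = m⁻²·cd.
The exponent of m is -2.

-2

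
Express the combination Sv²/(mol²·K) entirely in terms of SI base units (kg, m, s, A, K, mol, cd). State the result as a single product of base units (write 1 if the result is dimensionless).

m⁴·s⁻⁴·K⁻¹·mol⁻²

Sv = m²·s⁻².
So Sv² = m⁴·s⁻⁴.
Combining: mol⁻²·Sv²·K⁻¹ = mol⁻² · (m⁴·s⁻⁴) · K⁻¹ = m⁴·s⁻⁴·K⁻¹·mol⁻².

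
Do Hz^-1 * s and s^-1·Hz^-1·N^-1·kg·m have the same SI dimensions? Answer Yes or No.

Left side:
  Hz = 1/s = s⁻¹ (frequency is cycles per second).
  So Hz⁻¹ = s.
  Combining: Hz⁻¹·s = s · s = s².
Right side:
  Hz = s⁻¹.
  So Hz⁻¹ = s.
  N = kg·m·s⁻².
  So N⁻¹ = kg⁻¹·m⁻¹·s².
  Combining: s⁻¹·Hz⁻¹·N⁻¹·kg·m = s⁻¹ · s · (kg⁻¹·m⁻¹·s²) · kg · m = s².
Both reduce to s².

Yes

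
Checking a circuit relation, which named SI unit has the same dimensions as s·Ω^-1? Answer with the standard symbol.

Ω = kg·m²·s⁻³·A⁻².
So Ω⁻¹ = kg⁻¹·m⁻²·s³·A².
Combining: s·Ω⁻¹ = s · (kg⁻¹·m⁻²·s³·A²) = kg⁻¹·m⁻²·s⁴·A².
kg⁻¹·m⁻²·s⁴·A² is the base-SI form of the farad.

F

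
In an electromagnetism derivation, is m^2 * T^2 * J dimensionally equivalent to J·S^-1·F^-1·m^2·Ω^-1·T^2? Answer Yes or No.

No

Left side:
  T = kg·s⁻²·A⁻¹.
  So T² = kg²·s⁻⁴·A⁻².
  J = kg·m²·s⁻².
  Combining: m²·T²·J = m² · (kg²·s⁻⁴·A⁻²) · (kg·m²·s⁻²) = kg³·m⁴·s⁻⁶·A⁻².
Right side:
  J = N·m (work = force × distance),
      = kg·m²·s⁻².
  S = 1/Ω (conductance is reciprocal resistance),
      = kg⁻¹·m⁻²·s³·A².
  So S⁻¹ = kg·m²·s⁻³·A⁻².
  F = C/V (capacitance = charge per voltage),
      = A·s/(kg·m²·s⁻³·A⁻¹) (substituting C and V),
      = kg⁻¹·m⁻²·s⁴·A².
  So F⁻¹ = kg·m²·s⁻⁴·A⁻².
  Ω = V/A (resistance = voltage per current),
      = kg·m²·s⁻³·A⁻².
  So Ω⁻¹ = kg⁻¹·m⁻²·s³·A².
  T = Wb/m² (flux density = flux per area),
      = kg·s⁻²·A⁻¹.
  So T² = kg²·s⁻⁴·A⁻².
  Combining: J·S⁻¹·F⁻¹·m²·Ω⁻¹·T² = (kg·m²·s⁻²) · (kg·m²·s⁻³·A⁻²) · (kg·m²·s⁻⁴·A⁻²) · m² · (kg⁻¹·m⁻²·s³·A²) · (kg²·s⁻⁴·A⁻²) = kg⁴·m⁶·s⁻¹⁰·A⁻⁴.
Left is kg³·m⁴·s⁻⁶·A⁻²; right is kg⁴·m⁶·s⁻¹⁰·A⁻⁴ — different.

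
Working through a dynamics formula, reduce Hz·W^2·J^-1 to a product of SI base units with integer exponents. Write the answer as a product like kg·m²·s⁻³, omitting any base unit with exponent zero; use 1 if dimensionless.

Hz = 1/s = s⁻¹ (frequency is cycles per second).
W = J/s (power = energy per time),
    = kg·m²·s⁻³.
So W² = kg²·m⁴·s⁻⁶.
J = N·m (work = force × distance),
    = kg·m²·s⁻².
So J⁻¹ = kg⁻¹·m⁻²·s².
Combining: Hz·W²·J⁻¹ = s⁻¹ · (kg²·m⁴·s⁻⁶) · (kg⁻¹·m⁻²·s²) = kg·m²·s⁻⁵.

kg·m²·s⁻⁵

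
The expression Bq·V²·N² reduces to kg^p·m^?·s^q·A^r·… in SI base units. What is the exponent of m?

6

Bq = 1/s = s⁻¹ (activity is decays per second).
V = W/A (potential = power per current),
    = kg·m²·s⁻³·A⁻¹.
So V² = kg²·m⁴·s⁻⁶·A⁻².
N = kg·m/s² = kg·m·s⁻² (force = mass × acceleration).
So N² = kg²·m²·s⁻⁴.
Combining: Bq·V²·N² = s⁻¹ · (kg²·m⁴·s⁻⁶·A⁻²) · (kg²·m²·s⁻⁴) = kg⁴·m⁶·s⁻¹¹·A⁻².
The exponent of m is 6.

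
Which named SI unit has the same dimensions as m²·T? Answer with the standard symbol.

T = Wb/m² (flux density = flux per area),
    = kg·s⁻²·A⁻¹.
Combining: m²·T = m² · (kg·s⁻²·A⁻¹) = kg·m²·s⁻²·A⁻¹.
kg·m²·s⁻²·A⁻¹ is the base-SI form of the weber.

Wb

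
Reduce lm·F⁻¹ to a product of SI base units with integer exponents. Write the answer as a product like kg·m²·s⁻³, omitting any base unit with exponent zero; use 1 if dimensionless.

kg·m²·s⁻⁴·A⁻²·cd

lm = cd.
F = kg⁻¹·m⁻²·s⁴·A².
So F⁻¹ = kg·m²·s⁻⁴·A⁻².
Combining: lm·F⁻¹ = cd · (kg·m²·s⁻⁴·A⁻²) = kg·m²·s⁻⁴·A⁻²·cd.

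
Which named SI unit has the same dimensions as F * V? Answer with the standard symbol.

C

F = C/V (capacitance = charge per voltage),
    = A·s/(kg·m²·s⁻³·A⁻¹) (substituting C and V),
    = kg⁻¹·m⁻²·s⁴·A².
V = W/A (potential = power per current),
    = kg·m²·s⁻³·A⁻¹.
Combining: F·V = (kg⁻¹·m⁻²·s⁴·A²) · (kg·m²·s⁻³·A⁻¹) = s·A.
s·A is the base-SI form of the coulomb.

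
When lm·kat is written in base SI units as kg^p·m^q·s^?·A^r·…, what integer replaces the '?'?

lm = cd·sr = cd (luminous flux; sr is dimensionless).
kat = mol/s = s⁻¹·mol (catalytic activity).
Combining: lm·kat = cd · (s⁻¹·mol) = s⁻¹·mol·cd.
The exponent of s is -1.

-1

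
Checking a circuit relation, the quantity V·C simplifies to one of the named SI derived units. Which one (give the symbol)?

J

V = kg·m²·s⁻³·A⁻¹.
C = s·A.
Combining: V·C = (kg·m²·s⁻³·A⁻¹) · (s·A) = kg·m²·s⁻².
kg·m²·s⁻² is the base-SI form of the joule.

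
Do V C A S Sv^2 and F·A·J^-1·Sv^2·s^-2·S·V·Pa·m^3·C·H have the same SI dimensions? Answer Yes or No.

Left side:
  V = W/A (potential = power per current),
      = kg·m²·s⁻³·A⁻¹.
  C = A·s = s·A (charge = current × time).
  S = 1/Ω (conductance is reciprocal resistance),
      = kg⁻¹·m⁻²·s³·A².
  Sv = J/kg (equivalent dose = energy per mass),
      = m²·s⁻².
  So Sv² = m⁴·s⁻⁴.
  Combining: V·C·A·S·Sv² = (kg·m²·s⁻³·A⁻¹) · (s·A) · A · (kg⁻¹·m⁻²·s³·A²) · (m⁴·s⁻⁴) = m⁴·s⁻³·A³.
Right side:
  F = C/V (capacitance = charge per voltage),
      = A·s/(kg·m²·s⁻³·A⁻¹) (substituting C and V),
      = kg⁻¹·m⁻²·s⁴·A².
  J = N·m (work = force × distance),
      = kg·m²·s⁻².
  So J⁻¹ = kg⁻¹·m⁻²·s².
  Sv = J/kg (equivalent dose = energy per mass),
      = m²·s⁻².
  So Sv² = m⁴·s⁻⁴.
  S = 1/Ω (conductance is reciprocal resistance),
      = kg⁻¹·m⁻²·s³·A².
  V = W/A (potential = power per current),
      = kg·m²·s⁻³·A⁻¹.
  Pa = N/m² (pressure = force per area),
      = kg·m⁻¹·s⁻².
  C = A·s = s·A (charge = current × time).
  H = Wb/A (inductance = flux per current),
      = kg·m²·s⁻²·A⁻².
  Combining: F·A·J⁻¹·Sv²·s⁻²·S·V·Pa·m³·C·H = (kg⁻¹·m⁻²·s⁴·A²) · A · (kg⁻¹·m⁻²·s²) · (m⁴·s⁻⁴) · s⁻² · (kg⁻¹·m⁻²·s³·A²) · (kg·m²·s⁻³·A⁻¹) · (kg·m⁻¹·s⁻²) · m³ · (s·A) · (kg·m²·s⁻²·A⁻²) = m⁴·s⁻³·A³.
Both reduce to m⁴·s⁻³·A³.

Yes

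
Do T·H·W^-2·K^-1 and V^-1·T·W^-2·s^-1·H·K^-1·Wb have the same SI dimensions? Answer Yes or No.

Yes

Left side:
  T = kg·s⁻²·A⁻¹.
  H = kg·m²·s⁻²·A⁻².
  W = kg·m²·s⁻³.
  So W⁻² = kg⁻²·m⁻⁴·s⁶.
  Combining: T·H·W⁻²·K⁻¹ = (kg·s⁻²·A⁻¹) · (kg·m²·s⁻²·A⁻²) · (kg⁻²·m⁻⁴·s⁶) · K⁻¹ = m⁻²·s²·A⁻³·K⁻¹.
Right side:
  V = W/A (potential = power per current),
      = kg·m²·s⁻³·A⁻¹.
  So V⁻¹ = kg⁻¹·m⁻²·s³·A.
  T = Wb/m² (flux density = flux per area),
      = kg·s⁻²·A⁻¹.
  W = J/s (power = energy per time),
      = kg·m²·s⁻³.
  So W⁻² = kg⁻²·m⁻⁴·s⁶.
  H = Wb/A (inductance = flux per current),
      = kg·m²·s⁻²·A⁻².
  Wb = V·s (flux: a volt is a weber per second),
      = kg·m²·s⁻²·A⁻¹.
  Combining: V⁻¹·T·W⁻²·s⁻¹·H·K⁻¹·Wb = (kg⁻¹·m⁻²·s³·A) · (kg·s⁻²·A⁻¹) · (kg⁻²·m⁻⁴·s⁶) · s⁻¹ · (kg·m²·s⁻²·A⁻²) · K⁻¹ · (kg·m²·s⁻²·A⁻¹) = m⁻²·s²·A⁻³·K⁻¹.
Both reduce to m⁻²·s²·A⁻³·K⁻¹.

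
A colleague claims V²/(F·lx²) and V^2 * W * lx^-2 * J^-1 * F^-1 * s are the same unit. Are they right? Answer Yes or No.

Left side:
  V = kg·m²·s⁻³·A⁻¹.
  So V² = kg²·m⁴·s⁻⁶·A⁻².
  F = kg⁻¹·m⁻²·s⁴·A².
  So F⁻¹ = kg·m²·s⁻⁴·A⁻².
  lx = m⁻²·cd.
  So lx⁻² = m⁴·cd⁻².
  Combining: V²·F⁻¹·lx⁻² = (kg²·m⁴·s⁻⁶·A⁻²) · (kg·m²·s⁻⁴·A⁻²) · (m⁴·cd⁻²) = kg³·m¹⁰·s⁻¹⁰·A⁻⁴·cd⁻².
Right side:
  V = kg·m²·s⁻³·A⁻¹.
  So V² = kg²·m⁴·s⁻⁶·A⁻².
  W = kg·m²·s⁻³.
  lx = m⁻²·cd.
  So lx⁻² = m⁴·cd⁻².
  J = kg·m²·s⁻².
  So J⁻¹ = kg⁻¹·m⁻²·s².
  F = kg⁻¹·m⁻²·s⁴·A².
  So F⁻¹ = kg·m²·s⁻⁴·A⁻².
  Combining: V²·W·lx⁻²·J⁻¹·F⁻¹·s = (kg²·m⁴·s⁻⁶·A⁻²) · (kg·m²·s⁻³) · (m⁴·cd⁻²) · (kg⁻¹·m⁻²·s²) · (kg·m²·s⁻⁴·A⁻²) · s = kg³·m¹⁰·s⁻¹⁰·A⁻⁴·cd⁻².
Both reduce to kg³·m¹⁰·s⁻¹⁰·A⁻⁴·cd⁻².

Yes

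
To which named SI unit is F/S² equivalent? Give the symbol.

H

F = C/V (capacitance = charge per voltage),
    = A·s/(kg·m²·s⁻³·A⁻¹) (substituting C and V),
    = kg⁻¹·m⁻²·s⁴·A².
S = 1/Ω (conductance is reciprocal resistance),
    = kg⁻¹·m⁻²·s³·A².
So S⁻² = kg²·m⁴·s⁻⁶·A⁻⁴.
Combining: F·S⁻² = (kg⁻¹·m⁻²·s⁴·A²) · (kg²·m⁴·s⁻⁶·A⁻⁴) = kg·m²·s⁻²·A⁻².
kg·m²·s⁻²·A⁻² is the base-SI form of the henry.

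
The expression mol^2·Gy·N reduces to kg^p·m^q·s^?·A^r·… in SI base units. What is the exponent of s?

-4

Gy = m²·s⁻².
N = kg·m·s⁻².
Combining: mol²·Gy·N = mol² · (m²·s⁻²) · (kg·m·s⁻²) = kg·m³·s⁻⁴·mol².
The exponent of s is -4.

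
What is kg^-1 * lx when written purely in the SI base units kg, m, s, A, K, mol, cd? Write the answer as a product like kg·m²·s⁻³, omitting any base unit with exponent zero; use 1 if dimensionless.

kg⁻¹·m⁻²·cd

lx = m⁻²·cd.
Combining: kg⁻¹·lx = kg⁻¹ · (m⁻²·cd) = kg⁻¹·m⁻²·cd.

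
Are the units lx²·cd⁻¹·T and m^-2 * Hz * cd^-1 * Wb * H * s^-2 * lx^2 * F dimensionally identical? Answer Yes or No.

No

Left side:
  lx = lm/m² (illuminance = luminous flux per area),
      = m⁻²·cd.
  So lx² = m⁻⁴·cd².
  T = Wb/m² (flux density = flux per area),
      = kg·s⁻²·A⁻¹.
  Combining: lx²·cd⁻¹·T = (m⁻⁴·cd²) · cd⁻¹ · (kg·s⁻²·A⁻¹) = kg·m⁻⁴·s⁻²·A⁻¹·cd.
Right side:
  Hz = s⁻¹.
  Wb = kg·m²·s⁻²·A⁻¹.
  H = kg·m²·s⁻²·A⁻².
  lx = m⁻²·cd.
  So lx² = m⁻⁴·cd².
  F = kg⁻¹·m⁻²·s⁴·A².
  Combining: m⁻²·Hz·cd⁻¹·Wb·H·s⁻²·lx²·F = m⁻² · s⁻¹ · cd⁻¹ · (kg·m²·s⁻²·A⁻¹) · (kg·m²·s⁻²·A⁻²) · s⁻² · (m⁻⁴·cd²) · (kg⁻¹·m⁻²·s⁴·A²) = kg·m⁻⁴·s⁻³·A⁻¹·cd.
Left is kg·m⁻⁴·s⁻²·A⁻¹·cd; right is kg·m⁻⁴·s⁻³·A⁻¹·cd — different.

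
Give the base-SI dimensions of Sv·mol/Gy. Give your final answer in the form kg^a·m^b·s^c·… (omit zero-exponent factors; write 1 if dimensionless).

mol

Sv = J/kg (equivalent dose = energy per mass),
    = m²·s⁻².
Gy = J/kg (absorbed dose = energy per mass),
    = m²·s⁻².
So Gy⁻¹ = m⁻²·s².
Combining: Sv·Gy⁻¹·mol = (m²·s⁻²) · (m⁻²·s²) · mol = mol.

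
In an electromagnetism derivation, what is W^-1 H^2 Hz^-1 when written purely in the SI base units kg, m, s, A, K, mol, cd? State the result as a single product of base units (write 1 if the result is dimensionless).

W = J/s (power = energy per time),
    = kg·m²·s⁻³.
So W⁻¹ = kg⁻¹·m⁻²·s³.
H = Wb/A (inductance = flux per current),
    = kg·m²·s⁻²·A⁻².
So H² = kg²·m⁴·s⁻⁴·A⁻⁴.
Hz = 1/s = s⁻¹ (frequency is cycles per second).
So Hz⁻¹ = s.
Combining: W⁻¹·H²·Hz⁻¹ = (kg⁻¹·m⁻²·s³) · (kg²·m⁴·s⁻⁴·A⁻⁴) · s = kg·m²·A⁻⁴.

kg·m²·A⁻⁴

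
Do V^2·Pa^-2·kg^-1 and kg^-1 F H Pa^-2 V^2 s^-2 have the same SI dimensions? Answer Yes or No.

Yes

Left side:
  V = W/A (potential = power per current),
      = kg·m²·s⁻³·A⁻¹.
  So V² = kg²·m⁴·s⁻⁶·A⁻².
  Pa = N/m² (pressure = force per area),
      = kg·m⁻¹·s⁻².
  So Pa⁻² = kg⁻²·m²·s⁴.
  Combining: V²·Pa⁻²·kg⁻¹ = (kg²·m⁴·s⁻⁶·A⁻²) · (kg⁻²·m²·s⁴) · kg⁻¹ = kg⁻¹·m⁶·s⁻²·A⁻².
Right side:
  F = C/V (capacitance = charge per voltage),
      = A·s/(kg·m²·s⁻³·A⁻¹) (substituting C and V),
      = kg⁻¹·m⁻²·s⁴·A².
  H = Wb/A (inductance = flux per current),
      = kg·m²·s⁻²·A⁻².
  Pa = N/m² (pressure = force per area),
      = kg·m⁻¹·s⁻².
  So Pa⁻² = kg⁻²·m²·s⁴.
  V = W/A (potential = power per current),
      = kg·m²·s⁻³·A⁻¹.
  So V² = kg²·m⁴·s⁻⁶·A⁻².
  Combining: kg⁻¹·F·H·Pa⁻²·V²·s⁻² = kg⁻¹ · (kg⁻¹·m⁻²·s⁴·A²) · (kg·m²·s⁻²·A⁻²) · (kg⁻²·m²·s⁴) · (kg²·m⁴·s⁻⁶·A⁻²) · s⁻² = kg⁻¹·m⁶·s⁻²·A⁻².
Both reduce to kg⁻¹·m⁶·s⁻²·A⁻².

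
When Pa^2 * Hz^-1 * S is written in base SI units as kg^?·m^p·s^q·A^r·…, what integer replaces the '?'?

1

Pa = N/m² (pressure = force per area),
    = kg·m⁻¹·s⁻².
So Pa² = kg²·m⁻²·s⁻⁴.
Hz = 1/s = s⁻¹ (frequency is cycles per second).
So Hz⁻¹ = s.
S = 1/Ω (conductance is reciprocal resistance),
    = kg⁻¹·m⁻²·s³·A².
Combining: Pa²·Hz⁻¹·S = (kg²·m⁻²·s⁻⁴) · s · (kg⁻¹·m⁻²·s³·A²) = kg·m⁻⁴·A².
The exponent of kg is 1.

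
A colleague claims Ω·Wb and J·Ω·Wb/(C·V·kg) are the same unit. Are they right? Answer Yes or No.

Left side:
  Ω = V/A (resistance = voltage per current),
      = kg·m²·s⁻³·A⁻².
  Wb = V·s (flux: a volt is a weber per second),
      = kg·m²·s⁻²·A⁻¹.
  Combining: Ω·Wb = (kg·m²·s⁻³·A⁻²) · (kg·m²·s⁻²·A⁻¹) = kg²·m⁴·s⁻⁵·A⁻³.
Right side:
  C = A·s = s·A (charge = current × time).
  So C⁻¹ = s⁻¹·A⁻¹.
  J = N·m (work = force × distance),
      = kg·m²·s⁻².
  V = W/A (potential = power per current),
      = kg·m²·s⁻³·A⁻¹.
  So V⁻¹ = kg⁻¹·m⁻²·s³·A.
  Ω = V/A (resistance = voltage per current),
      = kg·m²·s⁻³·A⁻².
  Wb = V·s (flux: a volt is a weber per second),
      = kg·m²·s⁻²·A⁻¹.
  Combining: C⁻¹·J·V⁻¹·kg⁻¹·Ω·Wb = (s⁻¹·A⁻¹) · (kg·m²·s⁻²) · (kg⁻¹·m⁻²·s³·A) · kg⁻¹ · (kg·m²·s⁻³·A⁻²) · (kg·m²·s⁻²·A⁻¹) = kg·m⁴·s⁻⁵·A⁻³.
Left is kg²·m⁴·s⁻⁵·A⁻³; right is kg·m⁴·s⁻⁵·A⁻³ — different.

No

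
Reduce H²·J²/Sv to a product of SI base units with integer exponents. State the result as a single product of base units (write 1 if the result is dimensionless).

kg⁴·m⁶·s⁻⁶·A⁻⁴

H = Wb/A (inductance = flux per current),
    = kg·m²·s⁻²·A⁻².
So H² = kg²·m⁴·s⁻⁴·A⁻⁴.
Sv = J/kg (equivalent dose = energy per mass),
    = m²·s⁻².
So Sv⁻¹ = m⁻²·s².
J = N·m (work = force × distance),
    = kg·m²·s⁻².
So J² = kg²·m⁴·s⁻⁴.
Combining: H²·Sv⁻¹·J² = (kg²·m⁴·s⁻⁴·A⁻⁴) · (m⁻²·s²) · (kg²·m⁴·s⁻⁴) = kg⁴·m⁶·s⁻⁶·A⁻⁴.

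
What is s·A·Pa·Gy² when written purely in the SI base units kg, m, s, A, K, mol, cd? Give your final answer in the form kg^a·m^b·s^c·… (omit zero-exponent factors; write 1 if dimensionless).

kg·m³·s⁻⁵·A

Pa = N/m² (pressure = force per area),
    = kg·m⁻¹·s⁻².
Gy = J/kg (absorbed dose = energy per mass),
    = m²·s⁻².
So Gy² = m⁴·s⁻⁴.
Combining: s·A·Pa·Gy² = s · A · (kg·m⁻¹·s⁻²) · (m⁴·s⁻⁴) = kg·m³·s⁻⁵·A.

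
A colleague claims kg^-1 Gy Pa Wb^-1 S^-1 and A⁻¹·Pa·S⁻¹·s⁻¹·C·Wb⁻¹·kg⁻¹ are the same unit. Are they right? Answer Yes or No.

Left side:
  Gy = m²·s⁻².
  Pa = kg·m⁻¹·s⁻².
  Wb = kg·m²·s⁻²·A⁻¹.
  So Wb⁻¹ = kg⁻¹·m⁻²·s²·A.
  S = kg⁻¹·m⁻²·s³·A².
  So S⁻¹ = kg·m²·s⁻³·A⁻².
  Combining: kg⁻¹·Gy·Pa·Wb⁻¹·S⁻¹ = kg⁻¹ · (m²·s⁻²) · (kg·m⁻¹·s⁻²) · (kg⁻¹·m⁻²·s²·A) · (kg·m²·s⁻³·A⁻²) = m·s⁻⁵·A⁻¹.
Right side:
  Pa = kg·m⁻¹·s⁻².
  S = kg⁻¹·m⁻²·s³·A².
  So S⁻¹ = kg·m²·s⁻³·A⁻².
  C = s·A.
  Wb = kg·m²·s⁻²·A⁻¹.
  So Wb⁻¹ = kg⁻¹·m⁻²·s²·A.
  Combining: A⁻¹·Pa·S⁻¹·s⁻¹·C·Wb⁻¹·kg⁻¹ = A⁻¹ · (kg·m⁻¹·s⁻²) · (kg·m²·s⁻³·A⁻²) · s⁻¹ · (s·A) · (kg⁻¹·m⁻²·s²·A) · kg⁻¹ = m⁻¹·s⁻³·A⁻¹.
Left is m·s⁻⁵·A⁻¹; right is m⁻¹·s⁻³·A⁻¹ — different.

No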